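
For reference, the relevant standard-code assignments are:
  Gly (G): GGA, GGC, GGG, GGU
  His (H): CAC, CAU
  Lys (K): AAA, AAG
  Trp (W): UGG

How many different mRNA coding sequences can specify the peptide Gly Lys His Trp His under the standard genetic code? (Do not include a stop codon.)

32

Gly: 4 codons.
Lys: 2 codons.
His: 2 codons.
Trp: 1 codon.
His: 2 codons.
4 × 2 × 2 × 1 × 2 = 32.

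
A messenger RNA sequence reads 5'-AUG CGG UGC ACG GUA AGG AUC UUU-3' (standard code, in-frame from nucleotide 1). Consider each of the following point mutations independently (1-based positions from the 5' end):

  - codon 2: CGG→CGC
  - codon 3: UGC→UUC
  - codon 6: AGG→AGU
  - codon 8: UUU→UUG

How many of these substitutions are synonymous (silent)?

Codon 2: CGG (Arg) → CGC (Arg) — synonymous.
Codon 3: UGC (Cys) → UUC (Phe) — missense.
Codon 6: AGG (Arg) → AGU (Ser) — missense.
Codon 8: UUU (Phe) → UUG (Leu) — missense.
Synonymous: 1 of 4.

1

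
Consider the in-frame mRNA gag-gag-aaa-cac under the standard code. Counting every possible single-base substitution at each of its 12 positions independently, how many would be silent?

4

Codon 1 (GAG, Glu): 1 synonymous substitution.
Codon 2 (GAG, Glu): 1 synonymous substitution.
Codon 3 (AAA, Lys): 1 synonymous substitution.
Codon 4 (CAC, His): 1 synonymous substitution.
Total: 1 + 1 + 1 + 1 = 4.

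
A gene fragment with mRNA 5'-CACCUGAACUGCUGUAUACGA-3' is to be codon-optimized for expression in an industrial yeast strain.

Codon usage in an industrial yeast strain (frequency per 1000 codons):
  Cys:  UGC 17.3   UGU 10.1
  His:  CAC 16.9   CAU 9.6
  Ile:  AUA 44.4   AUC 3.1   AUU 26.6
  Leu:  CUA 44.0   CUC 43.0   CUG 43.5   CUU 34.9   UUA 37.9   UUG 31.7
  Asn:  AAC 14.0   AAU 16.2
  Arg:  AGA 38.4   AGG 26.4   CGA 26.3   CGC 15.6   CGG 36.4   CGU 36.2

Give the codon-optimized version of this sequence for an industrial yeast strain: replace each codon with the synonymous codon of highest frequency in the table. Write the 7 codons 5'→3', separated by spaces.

CAC CUA AAU UGC UGC AUA AGA

Codon 1 (His): best is CAC at 16.9.
Codon 2 (Leu): best is CUA at 44.0.
Codon 3 (Asn): best is AAU at 16.2.
Codon 4 (Cys): best is UGC at 17.3.
Codon 5 (Cys): best is UGC at 17.3.
Codon 6 (Ile): best is AUA at 44.4.
Codon 7 (Arg): best is AGA at 38.4.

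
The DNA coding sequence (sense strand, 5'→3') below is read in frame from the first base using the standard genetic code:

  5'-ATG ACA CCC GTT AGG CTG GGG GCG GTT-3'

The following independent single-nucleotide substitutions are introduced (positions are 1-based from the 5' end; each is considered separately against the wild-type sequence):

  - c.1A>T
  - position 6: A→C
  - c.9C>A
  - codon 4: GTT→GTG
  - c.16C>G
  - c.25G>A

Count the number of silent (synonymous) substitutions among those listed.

Codon 1: ATG (Met) → TTG (Leu) — missense.
Codon 2: ACA (Thr) → ACC (Thr) — synonymous.
Codon 3: CCC (Pro) → CCA (Pro) — synonymous.
Codon 4: GTT (Val) → GTG (Val) — synonymous.
Codon 6: CTG (Leu) → GTG (Val) — missense.
Codon 9: GTT (Val) → ATT (Ile) — missense.
Synonymous: 3 of 6.

3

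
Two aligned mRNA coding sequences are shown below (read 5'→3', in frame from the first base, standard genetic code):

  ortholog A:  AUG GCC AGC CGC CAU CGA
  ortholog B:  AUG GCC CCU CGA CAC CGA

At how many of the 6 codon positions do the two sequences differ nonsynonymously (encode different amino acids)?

1

Codon 1: AUG Met / AUG Met — identical.
Codon 2: GCC Ala / GCC Ala — identical.
Codon 3: AGC Ser / CCU Pro — nonsynonymous.
Codon 4: CGC Arg / CGA Arg — synonymous.
Codon 5: CAU His / CAC His — synonymous.
Codon 6: CGA Arg / CGA Arg — identical.
Nonsynonymous differences: 1.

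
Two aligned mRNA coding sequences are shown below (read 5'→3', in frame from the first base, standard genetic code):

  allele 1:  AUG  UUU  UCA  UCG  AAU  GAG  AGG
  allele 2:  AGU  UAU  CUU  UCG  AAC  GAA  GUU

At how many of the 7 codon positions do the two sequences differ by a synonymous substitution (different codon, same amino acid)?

2

Codon 1: AUG Met / AGU Ser — nonsynonymous.
Codon 2: UUU Phe / UAU Tyr — nonsynonymous.
Codon 3: UCA Ser / CUU Leu — nonsynonymous.
Codon 4: UCG Ser / UCG Ser — identical.
Codon 5: AAU Asn / AAC Asn — synonymous.
Codon 6: GAG Glu / GAA Glu — synonymous.
Codon 7: AGG Arg / GUU Val — nonsynonymous.
Synonymous differences: 2.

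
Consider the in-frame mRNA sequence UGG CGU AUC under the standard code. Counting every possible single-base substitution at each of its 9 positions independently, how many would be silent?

5

Codon 1 (UGG, Trp): 0 synonymous substitutions.
Codon 2 (CGU, Arg): 3 synonymous substitutions.
Codon 3 (AUC, Ile): 2 synonymous substitutions.
Total: 0 + 3 + 2 = 5.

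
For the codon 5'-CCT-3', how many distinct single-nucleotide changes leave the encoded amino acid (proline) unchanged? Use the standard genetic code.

Position 1: none → 0 synonymous.
Position 2: none → 0 synonymous.
Position 3: CCC, CCA, CCG → 3 synonymous.
Total: 0 + 0 + 3 = 3.

3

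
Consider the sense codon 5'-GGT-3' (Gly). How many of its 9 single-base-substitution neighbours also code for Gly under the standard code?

3

Position 1: none → 0 synonymous.
Position 2: none → 0 synonymous.
Position 3: GGC, GGA, GGG → 3 synonymous.
Total: 0 + 0 + 3 = 3.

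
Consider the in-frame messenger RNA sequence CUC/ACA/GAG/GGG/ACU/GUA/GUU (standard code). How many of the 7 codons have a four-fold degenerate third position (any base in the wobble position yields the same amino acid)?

Codon 1 CUC (Leu): third position 4-fold.
Codon 2 ACA (Thr): third position 4-fold.
Codon 3 GAG (Glu): third position 2-fold.
Codon 4 GGG (Gly): third position 4-fold.
Codon 5 ACU (Thr): third position 4-fold.
Codon 6 GUA (Val): third position 4-fold.
Codon 7 GUU (Val): third position 4-fold.
Four-fold degenerate third positions: 6.

6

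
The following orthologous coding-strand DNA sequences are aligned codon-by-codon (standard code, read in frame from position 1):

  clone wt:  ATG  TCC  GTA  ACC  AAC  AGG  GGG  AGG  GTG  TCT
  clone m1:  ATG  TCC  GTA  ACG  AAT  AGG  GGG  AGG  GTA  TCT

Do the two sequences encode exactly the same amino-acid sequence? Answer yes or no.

yes

Codon 1: ATG Met / ATG Met — identical.
Codon 2: TCC Ser / TCC Ser — identical.
Codon 3: GTA Val / GTA Val — identical.
Codon 4: ACC Thr / ACG Thr — synonymous.
Codon 5: AAC Asn / AAT Asn — synonymous.
Codon 6: AGG Arg / AGG Arg — identical.
Codon 7: GGG Gly / GGG Gly — identical.
Codon 8: AGG Arg / AGG Arg — identical.
Codon 9: GTG Val / GTA Val — synonymous.
Codon 10: TCT Ser / TCT Ser — identical.
Nonsynonymous differences: 0 → same protein.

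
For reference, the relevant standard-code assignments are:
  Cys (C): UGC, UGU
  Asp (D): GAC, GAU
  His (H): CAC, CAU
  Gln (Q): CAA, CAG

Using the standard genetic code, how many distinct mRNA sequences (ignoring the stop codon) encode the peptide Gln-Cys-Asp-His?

Gln: 2 codons.
Cys: 2 codons.
Asp: 2 codons.
His: 2 codons.
2 × 2 × 2 × 2 = 16.

16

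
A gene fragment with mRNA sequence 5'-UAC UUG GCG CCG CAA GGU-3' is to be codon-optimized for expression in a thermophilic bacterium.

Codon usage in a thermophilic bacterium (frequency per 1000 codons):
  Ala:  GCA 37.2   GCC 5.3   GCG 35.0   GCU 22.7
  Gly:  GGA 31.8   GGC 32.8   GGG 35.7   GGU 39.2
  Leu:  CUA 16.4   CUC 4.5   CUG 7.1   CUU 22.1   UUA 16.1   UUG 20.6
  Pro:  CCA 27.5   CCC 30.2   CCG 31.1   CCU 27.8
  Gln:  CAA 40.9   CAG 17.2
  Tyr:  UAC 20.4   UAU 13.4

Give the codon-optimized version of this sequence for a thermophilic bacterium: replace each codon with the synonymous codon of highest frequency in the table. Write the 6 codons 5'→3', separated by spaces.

Codon 1 (Tyr): best is UAC at 20.4.
Codon 2 (Leu): best is CUU at 22.1.
Codon 3 (Ala): best is GCA at 37.2.
Codon 4 (Pro): best is CCG at 31.1.
Codon 5 (Gln): best is CAA at 40.9.
Codon 6 (Gly): best is GGU at 39.2.

UAC CUU GCA CCG CAA GGU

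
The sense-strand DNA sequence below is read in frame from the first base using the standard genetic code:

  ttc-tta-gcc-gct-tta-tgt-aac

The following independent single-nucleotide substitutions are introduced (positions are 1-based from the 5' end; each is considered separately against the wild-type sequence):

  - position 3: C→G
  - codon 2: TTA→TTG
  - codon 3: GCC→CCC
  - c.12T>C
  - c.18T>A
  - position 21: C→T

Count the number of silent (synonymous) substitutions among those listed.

Codon 1: TTC (Phe) → TTG (Leu) — missense.
Codon 2: TTA (Leu) → TTG (Leu) — synonymous.
Codon 3: GCC (Ala) → CCC (Pro) — missense.
Codon 4: GCT (Ala) → GCC (Ala) — synonymous.
Codon 6: TGT (Cys) → TGA (Stop) — nonsense.
Codon 7: AAC (Asn) → AAT (Asn) — synonymous.
Synonymous: 3 of 6.

3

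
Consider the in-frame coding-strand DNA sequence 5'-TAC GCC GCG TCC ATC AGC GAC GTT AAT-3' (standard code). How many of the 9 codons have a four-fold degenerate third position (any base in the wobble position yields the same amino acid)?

4

Codon 1 TAC (Tyr): third position 2-fold.
Codon 2 GCC (Ala): third position 4-fold.
Codon 3 GCG (Ala): third position 4-fold.
Codon 4 TCC (Ser): third position 4-fold.
Codon 5 ATC (Ile): third position 3-fold.
Codon 6 AGC (Ser): third position 2-fold.
Codon 7 GAC (Asp): third position 2-fold.
Codon 8 GTT (Val): third position 4-fold.
Codon 9 AAT (Asn): third position 2-fold.
Four-fold degenerate third positions: 4.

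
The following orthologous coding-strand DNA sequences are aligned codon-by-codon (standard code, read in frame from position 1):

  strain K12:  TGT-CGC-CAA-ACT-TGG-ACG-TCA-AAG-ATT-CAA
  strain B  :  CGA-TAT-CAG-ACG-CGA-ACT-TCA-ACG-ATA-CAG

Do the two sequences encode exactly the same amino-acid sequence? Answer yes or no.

no

Codon 1: TGT Cys / CGA Arg — nonsynonymous.
Codon 2: CGC Arg / TAT Tyr — nonsynonymous.
Codon 3: CAA Gln / CAG Gln — synonymous.
Codon 4: ACT Thr / ACG Thr — synonymous.
Codon 5: TGG Trp / CGA Arg — nonsynonymous.
Codon 6: ACG Thr / ACT Thr — synonymous.
Codon 7: TCA Ser / TCA Ser — identical.
Codon 8: AAG Lys / ACG Thr — nonsynonymous.
Codon 9: ATT Ile / ATA Ile — synonymous.
Codon 10: CAA Gln / CAG Gln — synonymous.
Nonsynonymous differences: 4 → different protein.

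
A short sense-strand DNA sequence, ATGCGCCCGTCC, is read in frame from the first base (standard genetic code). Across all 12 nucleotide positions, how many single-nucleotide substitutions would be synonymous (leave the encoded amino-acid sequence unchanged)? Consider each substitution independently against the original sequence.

Codon 1 (ATG, Met): 0 synonymous substitutions.
Codon 2 (CGC, Arg): 3 synonymous substitutions.
Codon 3 (CCG, Pro): 3 synonymous substitutions.
Codon 4 (TCC, Ser): 3 synonymous substitutions.
Total: 0 + 3 + 3 + 3 = 9.

9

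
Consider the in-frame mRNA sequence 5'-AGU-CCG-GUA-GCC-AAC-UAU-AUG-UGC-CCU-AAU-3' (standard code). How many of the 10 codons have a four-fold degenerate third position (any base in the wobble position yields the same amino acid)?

Codon 1 AGU (Ser): third position 2-fold.
Codon 2 CCG (Pro): third position 4-fold.
Codon 3 GUA (Val): third position 4-fold.
Codon 4 GCC (Ala): third position 4-fold.
Codon 5 AAC (Asn): third position 2-fold.
Codon 6 UAU (Tyr): third position 2-fold.
Codon 7 AUG (Met): third position 1-fold.
Codon 8 UGC (Cys): third position 2-fold.
Codon 9 CCU (Pro): third position 4-fold.
Codon 10 AAU (Asn): third position 2-fold.
Four-fold degenerate third positions: 4.

4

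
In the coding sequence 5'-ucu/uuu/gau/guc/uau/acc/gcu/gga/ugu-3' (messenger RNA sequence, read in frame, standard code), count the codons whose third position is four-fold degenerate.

Codon 1 UCU (Ser): third position 4-fold.
Codon 2 UUU (Phe): third position 2-fold.
Codon 3 GAU (Asp): third position 2-fold.
Codon 4 GUC (Val): third position 4-fold.
Codon 5 UAU (Tyr): third position 2-fold.
Codon 6 ACC (Thr): third position 4-fold.
Codon 7 GCU (Ala): third position 4-fold.
Codon 8 GGA (Gly): third position 4-fold.
Codon 9 UGU (Cys): third position 2-fold.
Four-fold degenerate third positions: 5.

5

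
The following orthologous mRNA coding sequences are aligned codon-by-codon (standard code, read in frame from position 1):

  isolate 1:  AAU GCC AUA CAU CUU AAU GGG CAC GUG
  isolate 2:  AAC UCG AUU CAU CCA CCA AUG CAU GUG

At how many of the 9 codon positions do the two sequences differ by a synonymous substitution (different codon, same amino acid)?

Codon 1: AAU Asn / AAC Asn — synonymous.
Codon 2: GCC Ala / UCG Ser — nonsynonymous.
Codon 3: AUA Ile / AUU Ile — synonymous.
Codon 4: CAU His / CAU His — identical.
Codon 5: CUU Leu / CCA Pro — nonsynonymous.
Codon 6: AAU Asn / CCA Pro — nonsynonymous.
Codon 7: GGG Gly / AUG Met — nonsynonymous.
Codon 8: CAC His / CAU His — synonymous.
Codon 9: GUG Val / GUG Val — identical.
Synonymous differences: 3.

3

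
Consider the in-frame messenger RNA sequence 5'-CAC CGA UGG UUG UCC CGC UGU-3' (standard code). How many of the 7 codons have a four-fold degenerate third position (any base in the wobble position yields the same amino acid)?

Codon 1 CAC (His): third position 2-fold.
Codon 2 CGA (Arg): third position 4-fold.
Codon 3 UGG (Trp): third position 1-fold.
Codon 4 UUG (Leu): third position 2-fold.
Codon 5 UCC (Ser): third position 4-fold.
Codon 6 CGC (Arg): third position 4-fold.
Codon 7 UGU (Cys): third position 2-fold.
Four-fold degenerate third positions: 3.

3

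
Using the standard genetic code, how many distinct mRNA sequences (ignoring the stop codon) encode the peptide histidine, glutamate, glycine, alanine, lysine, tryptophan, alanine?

His: 2 codons.
Glu: 2 codons.
Gly: 4 codons.
Ala: 4 codons.
Lys: 2 codons.
Trp: 1 codon.
Ala: 4 codons.
2 × 2 × 4 × 4 × 2 × 1 × 4 = 512.

512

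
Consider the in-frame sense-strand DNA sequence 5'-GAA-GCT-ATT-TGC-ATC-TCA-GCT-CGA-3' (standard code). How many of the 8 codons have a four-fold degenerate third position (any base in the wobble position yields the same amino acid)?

4

Codon 1 GAA (Glu): third position 2-fold.
Codon 2 GCT (Ala): third position 4-fold.
Codon 3 ATT (Ile): third position 3-fold.
Codon 4 TGC (Cys): third position 2-fold.
Codon 5 ATC (Ile): third position 3-fold.
Codon 6 TCA (Ser): third position 4-fold.
Codon 7 GCT (Ala): third position 4-fold.
Codon 8 CGA (Arg): third position 4-fold.
Four-fold degenerate third positions: 4.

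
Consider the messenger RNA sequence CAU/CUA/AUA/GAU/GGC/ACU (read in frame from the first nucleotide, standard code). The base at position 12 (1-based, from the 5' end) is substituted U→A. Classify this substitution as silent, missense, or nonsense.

Position 12 falls in codon 4: GAU → Asp.
After the substitution the codon is GAA → Glu.
Asp ≠ Glu, so this is a missense mutation.

missense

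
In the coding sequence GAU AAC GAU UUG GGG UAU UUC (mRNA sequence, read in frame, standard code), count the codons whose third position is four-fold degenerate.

1

Codon 1 GAU (Asp): third position 2-fold.
Codon 2 AAC (Asn): third position 2-fold.
Codon 3 GAU (Asp): third position 2-fold.
Codon 4 UUG (Leu): third position 2-fold.
Codon 5 GGG (Gly): third position 4-fold.
Codon 6 UAU (Tyr): third position 2-fold.
Codon 7 UUC (Phe): third position 2-fold.
Four-fold degenerate third positions: 1.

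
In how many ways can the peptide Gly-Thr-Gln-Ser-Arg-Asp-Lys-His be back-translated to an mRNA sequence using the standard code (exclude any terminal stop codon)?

Gly: 4 codons.
Thr: 4 codons.
Gln: 2 codons.
Ser: 6 codons.
Arg: 6 codons.
Asp: 2 codons.
Lys: 2 codons.
His: 2 codons.
4 × 4 × 2 × 6 × 6 × 2 × 2 × 2 = 9216.

9216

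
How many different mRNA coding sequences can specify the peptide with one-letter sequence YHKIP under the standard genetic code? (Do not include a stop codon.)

96

Tyr: 2 codons.
His: 2 codons.
Lys: 2 codons.
Ile: 3 codons.
Pro: 4 codons.
2 × 2 × 2 × 3 × 4 = 96.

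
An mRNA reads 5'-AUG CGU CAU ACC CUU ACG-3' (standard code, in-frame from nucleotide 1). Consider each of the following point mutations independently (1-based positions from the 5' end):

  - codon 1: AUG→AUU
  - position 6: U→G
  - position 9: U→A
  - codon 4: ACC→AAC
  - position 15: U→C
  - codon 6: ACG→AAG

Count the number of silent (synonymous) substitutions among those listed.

2

Codon 1: AUG (Met) → AUU (Ile) — missense.
Codon 2: CGU (Arg) → CGG (Arg) — synonymous.
Codon 3: CAU (His) → CAA (Gln) — missense.
Codon 4: ACC (Thr) → AAC (Asn) — missense.
Codon 5: CUU (Leu) → CUC (Leu) — synonymous.
Codon 6: ACG (Thr) → AAG (Lys) — missense.
Synonymous: 2 of 6.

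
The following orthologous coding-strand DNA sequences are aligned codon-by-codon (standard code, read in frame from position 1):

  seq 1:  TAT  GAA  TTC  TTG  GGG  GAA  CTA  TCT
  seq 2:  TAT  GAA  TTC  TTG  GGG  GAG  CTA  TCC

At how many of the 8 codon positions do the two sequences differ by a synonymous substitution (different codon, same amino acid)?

2

Codon 1: TAT Tyr / TAT Tyr — identical.
Codon 2: GAA Glu / GAA Glu — identical.
Codon 3: TTC Phe / TTC Phe — identical.
Codon 4: TTG Leu / TTG Leu — identical.
Codon 5: GGG Gly / GGG Gly — identical.
Codon 6: GAA Glu / GAG Glu — synonymous.
Codon 7: CTA Leu / CTA Leu — identical.
Codon 8: TCT Ser / TCC Ser — synonymous.
Synonymous differences: 2.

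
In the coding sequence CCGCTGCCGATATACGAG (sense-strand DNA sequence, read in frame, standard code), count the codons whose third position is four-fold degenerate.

3

Codon 1 CCG (Pro): third position 4-fold.
Codon 2 CTG (Leu): third position 4-fold.
Codon 3 CCG (Pro): third position 4-fold.
Codon 4 ATA (Ile): third position 3-fold.
Codon 5 TAC (Tyr): third position 2-fold.
Codon 6 GAG (Glu): third position 2-fold.
Four-fold degenerate third positions: 3.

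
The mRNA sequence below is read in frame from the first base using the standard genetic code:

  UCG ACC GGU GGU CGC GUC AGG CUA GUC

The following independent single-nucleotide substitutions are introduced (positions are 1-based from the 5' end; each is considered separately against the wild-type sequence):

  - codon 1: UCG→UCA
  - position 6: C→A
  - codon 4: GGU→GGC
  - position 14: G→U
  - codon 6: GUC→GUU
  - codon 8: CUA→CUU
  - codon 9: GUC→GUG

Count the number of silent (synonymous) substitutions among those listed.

Codon 1: UCG (Ser) → UCA (Ser) — synonymous.
Codon 2: ACC (Thr) → ACA (Thr) — synonymous.
Codon 4: GGU (Gly) → GGC (Gly) — synonymous.
Codon 5: CGC (Arg) → CUC (Leu) — missense.
Codon 6: GUC (Val) → GUU (Val) — synonymous.
Codon 8: CUA (Leu) → CUU (Leu) — synonymous.
Codon 9: GUC (Val) → GUG (Val) — synonymous.
Synonymous: 6 of 7.

6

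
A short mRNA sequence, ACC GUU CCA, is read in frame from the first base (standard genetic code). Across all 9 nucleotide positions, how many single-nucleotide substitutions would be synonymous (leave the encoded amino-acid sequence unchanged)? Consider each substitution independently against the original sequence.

Codon 1 (ACC, Thr): 3 synonymous substitutions.
Codon 2 (GUU, Val): 3 synonymous substitutions.
Codon 3 (CCA, Pro): 3 synonymous substitutions.
Total: 3 + 3 + 3 = 9.

9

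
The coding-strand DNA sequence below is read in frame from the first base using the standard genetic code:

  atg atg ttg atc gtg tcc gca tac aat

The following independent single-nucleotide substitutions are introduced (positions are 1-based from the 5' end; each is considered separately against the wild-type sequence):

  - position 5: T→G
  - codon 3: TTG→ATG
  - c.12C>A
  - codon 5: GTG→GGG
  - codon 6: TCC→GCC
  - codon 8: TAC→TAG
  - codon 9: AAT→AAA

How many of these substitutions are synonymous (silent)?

1

Codon 2: ATG (Met) → AGG (Arg) — missense.
Codon 3: TTG (Leu) → ATG (Met) — missense.
Codon 4: ATC (Ile) → ATA (Ile) — synonymous.
Codon 5: GTG (Val) → GGG (Gly) — missense.
Codon 6: TCC (Ser) → GCC (Ala) — missense.
Codon 8: TAC (Tyr) → TAG (Stop) — nonsense.
Codon 9: AAT (Asn) → AAA (Lys) — missense.
Synonymous: 1 of 7.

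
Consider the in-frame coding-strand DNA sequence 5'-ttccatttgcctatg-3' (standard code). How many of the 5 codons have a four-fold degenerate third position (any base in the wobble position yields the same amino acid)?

Codon 1 TTC (Phe): third position 2-fold.
Codon 2 CAT (His): third position 2-fold.
Codon 3 TTG (Leu): third position 2-fold.
Codon 4 CCT (Pro): third position 4-fold.
Codon 5 ATG (Met): third position 1-fold.
Four-fold degenerate third positions: 1.

1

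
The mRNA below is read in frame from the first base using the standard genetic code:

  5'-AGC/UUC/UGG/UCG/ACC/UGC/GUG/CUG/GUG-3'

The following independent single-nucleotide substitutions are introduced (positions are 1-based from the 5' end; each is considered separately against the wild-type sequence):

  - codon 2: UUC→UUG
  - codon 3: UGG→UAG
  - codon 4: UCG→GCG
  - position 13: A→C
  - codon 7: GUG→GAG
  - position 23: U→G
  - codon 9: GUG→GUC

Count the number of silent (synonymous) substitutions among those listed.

Codon 2: UUC (Phe) → UUG (Leu) — missense.
Codon 3: UGG (Trp) → UAG (Stop) — nonsense.
Codon 4: UCG (Ser) → GCG (Ala) — missense.
Codon 5: ACC (Thr) → CCC (Pro) — missense.
Codon 7: GUG (Val) → GAG (Glu) — missense.
Codon 8: CUG (Leu) → CGG (Arg) — missense.
Codon 9: GUG (Val) → GUC (Val) — synonymous.
Synonymous: 1 of 7.

1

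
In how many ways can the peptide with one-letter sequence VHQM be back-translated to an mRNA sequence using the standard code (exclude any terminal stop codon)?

Val: 4 codons.
His: 2 codons.
Gln: 2 codons.
Met: 1 codon.
4 × 2 × 2 × 1 = 16.

16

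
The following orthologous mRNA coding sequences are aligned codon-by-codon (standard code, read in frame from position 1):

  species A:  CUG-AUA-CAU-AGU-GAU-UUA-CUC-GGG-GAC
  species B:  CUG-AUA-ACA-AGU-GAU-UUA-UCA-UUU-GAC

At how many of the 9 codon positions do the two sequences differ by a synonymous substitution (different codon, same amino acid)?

0

Codon 1: CUG Leu / CUG Leu — identical.
Codon 2: AUA Ile / AUA Ile — identical.
Codon 3: CAU His / ACA Thr — nonsynonymous.
Codon 4: AGU Ser / AGU Ser — identical.
Codon 5: GAU Asp / GAU Asp — identical.
Codon 6: UUA Leu / UUA Leu — identical.
Codon 7: CUC Leu / UCA Ser — nonsynonymous.
Codon 8: GGG Gly / UUU Phe — nonsynonymous.
Codon 9: GAC Asp / GAC Asp — identical.
Synonymous differences: 0.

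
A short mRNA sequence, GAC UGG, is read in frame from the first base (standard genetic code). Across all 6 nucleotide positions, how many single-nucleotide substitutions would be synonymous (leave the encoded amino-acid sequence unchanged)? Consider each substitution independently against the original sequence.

Codon 1 (GAC, Asp): 1 synonymous substitution.
Codon 2 (UGG, Trp): 0 synonymous substitutions.
Total: 1 + 0 = 1.

1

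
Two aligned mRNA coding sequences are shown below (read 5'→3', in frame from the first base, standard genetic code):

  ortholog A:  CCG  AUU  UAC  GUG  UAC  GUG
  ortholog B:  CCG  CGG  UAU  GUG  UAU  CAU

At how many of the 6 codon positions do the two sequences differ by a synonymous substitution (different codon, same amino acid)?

2

Codon 1: CCG Pro / CCG Pro — identical.
Codon 2: AUU Ile / CGG Arg — nonsynonymous.
Codon 3: UAC Tyr / UAU Tyr — synonymous.
Codon 4: GUG Val / GUG Val — identical.
Codon 5: UAC Tyr / UAU Tyr — synonymous.
Codon 6: GUG Val / CAU His — nonsynonymous.
Synonymous differences: 2.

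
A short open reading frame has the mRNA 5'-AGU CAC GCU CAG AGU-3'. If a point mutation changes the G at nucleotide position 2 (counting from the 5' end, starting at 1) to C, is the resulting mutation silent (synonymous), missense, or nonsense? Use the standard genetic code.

Position 2 falls in codon 1: AGU → Ser.
After the substitution the codon is ACU → Thr.
Ser ≠ Thr, so this is a missense mutation.

missense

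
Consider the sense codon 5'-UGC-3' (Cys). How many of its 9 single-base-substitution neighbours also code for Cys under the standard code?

1

Position 1: none → 0 synonymous.
Position 2: none → 0 synonymous.
Position 3: UGU → 1 synonymous.
Total: 0 + 0 + 1 = 1.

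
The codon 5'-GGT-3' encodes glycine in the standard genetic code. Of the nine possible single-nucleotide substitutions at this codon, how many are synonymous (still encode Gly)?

3

Position 1: none → 0 synonymous.
Position 2: none → 0 synonymous.
Position 3: GGC, GGA, GGG → 3 synonymous.
Total: 0 + 0 + 3 = 3.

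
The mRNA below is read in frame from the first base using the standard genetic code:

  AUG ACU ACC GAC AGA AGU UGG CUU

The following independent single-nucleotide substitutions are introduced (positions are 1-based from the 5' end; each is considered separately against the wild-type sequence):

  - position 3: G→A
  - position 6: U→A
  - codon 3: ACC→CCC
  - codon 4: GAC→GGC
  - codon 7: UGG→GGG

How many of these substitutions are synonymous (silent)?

1

Codon 1: AUG (Met) → AUA (Ile) — missense.
Codon 2: ACU (Thr) → ACA (Thr) — synonymous.
Codon 3: ACC (Thr) → CCC (Pro) — missense.
Codon 4: GAC (Asp) → GGC (Gly) — missense.
Codon 7: UGG (Trp) → GGG (Gly) — missense.
Synonymous: 1 of 5.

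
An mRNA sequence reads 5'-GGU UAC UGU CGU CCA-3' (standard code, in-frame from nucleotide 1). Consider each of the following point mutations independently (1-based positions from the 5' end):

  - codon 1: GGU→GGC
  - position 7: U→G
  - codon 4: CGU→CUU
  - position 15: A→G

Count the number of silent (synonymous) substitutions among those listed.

Codon 1: GGU (Gly) → GGC (Gly) — synonymous.
Codon 3: UGU (Cys) → GGU (Gly) — missense.
Codon 4: CGU (Arg) → CUU (Leu) — missense.
Codon 5: CCA (Pro) → CCG (Pro) — synonymous.
Synonymous: 2 of 4.

2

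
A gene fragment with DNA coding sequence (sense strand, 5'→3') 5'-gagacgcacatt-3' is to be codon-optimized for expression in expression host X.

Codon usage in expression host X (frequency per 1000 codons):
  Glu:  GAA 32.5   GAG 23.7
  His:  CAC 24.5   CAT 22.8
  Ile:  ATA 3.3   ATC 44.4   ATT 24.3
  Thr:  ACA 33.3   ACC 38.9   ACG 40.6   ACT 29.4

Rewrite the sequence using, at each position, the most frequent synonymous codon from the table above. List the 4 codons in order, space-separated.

GAA ACG CAC ATC

Codon 1 (Glu): best is GAA at 32.5.
Codon 2 (Thr): best is ACG at 40.6.
Codon 3 (His): best is CAC at 24.5.
Codon 4 (Ile): best is ATC at 44.4.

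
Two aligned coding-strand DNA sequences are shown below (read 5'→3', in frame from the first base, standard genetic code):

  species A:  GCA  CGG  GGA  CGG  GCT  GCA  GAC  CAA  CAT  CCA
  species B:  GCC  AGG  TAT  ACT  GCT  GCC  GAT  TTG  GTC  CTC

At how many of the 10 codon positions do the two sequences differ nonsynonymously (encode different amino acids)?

5

Codon 1: GCA Ala / GCC Ala — synonymous.
Codon 2: CGG Arg / AGG Arg — synonymous.
Codon 3: GGA Gly / TAT Tyr — nonsynonymous.
Codon 4: CGG Arg / ACT Thr — nonsynonymous.
Codon 5: GCT Ala / GCT Ala — identical.
Codon 6: GCA Ala / GCC Ala — synonymous.
Codon 7: GAC Asp / GAT Asp — synonymous.
Codon 8: CAA Gln / TTG Leu — nonsynonymous.
Codon 9: CAT His / GTC Val — nonsynonymous.
Codon 10: CCA Pro / CTC Leu — nonsynonymous.
Nonsynonymous differences: 5.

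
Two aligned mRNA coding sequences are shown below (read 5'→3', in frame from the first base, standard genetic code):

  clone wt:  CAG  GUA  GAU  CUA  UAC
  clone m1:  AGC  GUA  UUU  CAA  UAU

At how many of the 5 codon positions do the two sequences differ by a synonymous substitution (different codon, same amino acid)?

Codon 1: CAG Gln / AGC Ser — nonsynonymous.
Codon 2: GUA Val / GUA Val — identical.
Codon 3: GAU Asp / UUU Phe — nonsynonymous.
Codon 4: CUA Leu / CAA Gln — nonsynonymous.
Codon 5: UAC Tyr / UAU Tyr — synonymous.
Synonymous differences: 1.

1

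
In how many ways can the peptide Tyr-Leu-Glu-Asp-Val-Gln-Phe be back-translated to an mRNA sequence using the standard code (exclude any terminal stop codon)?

768

Tyr: 2 codons.
Leu: 6 codons.
Glu: 2 codons.
Asp: 2 codons.
Val: 4 codons.
Gln: 2 codons.
Phe: 2 codons.
2 × 6 × 2 × 2 × 4 × 2 × 2 = 768.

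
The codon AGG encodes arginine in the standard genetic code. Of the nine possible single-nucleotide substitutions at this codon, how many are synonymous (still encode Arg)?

2

Position 1: CGG → 1 synonymous.
Position 2: none → 0 synonymous.
Position 3: AGA → 1 synonymous.
Total: 1 + 0 + 1 = 2.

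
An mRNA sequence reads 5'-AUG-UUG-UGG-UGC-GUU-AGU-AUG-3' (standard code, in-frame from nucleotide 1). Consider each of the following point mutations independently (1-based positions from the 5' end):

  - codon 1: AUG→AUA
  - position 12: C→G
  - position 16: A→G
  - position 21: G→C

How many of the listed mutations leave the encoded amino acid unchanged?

Codon 1: AUG (Met) → AUA (Ile) — missense.
Codon 4: UGC (Cys) → UGG (Trp) — missense.
Codon 6: AGU (Ser) → GGU (Gly) — missense.
Codon 7: AUG (Met) → AUC (Ile) — missense.
Synonymous: 0 of 4.

0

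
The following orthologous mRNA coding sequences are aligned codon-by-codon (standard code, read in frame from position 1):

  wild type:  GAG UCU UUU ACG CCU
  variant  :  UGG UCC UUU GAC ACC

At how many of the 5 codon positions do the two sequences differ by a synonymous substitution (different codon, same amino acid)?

1

Codon 1: GAG Glu / UGG Trp — nonsynonymous.
Codon 2: UCU Ser / UCC Ser — synonymous.
Codon 3: UUU Phe / UUU Phe — identical.
Codon 4: ACG Thr / GAC Asp — nonsynonymous.
Codon 5: CCU Pro / ACC Thr — nonsynonymous.
Synonymous differences: 1.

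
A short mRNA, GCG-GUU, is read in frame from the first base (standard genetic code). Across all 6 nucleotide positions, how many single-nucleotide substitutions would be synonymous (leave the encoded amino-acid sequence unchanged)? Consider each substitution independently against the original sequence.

Codon 1 (GCG, Ala): 3 synonymous substitutions.
Codon 2 (GUU, Val): 3 synonymous substitutions.
Total: 3 + 3 = 6.

6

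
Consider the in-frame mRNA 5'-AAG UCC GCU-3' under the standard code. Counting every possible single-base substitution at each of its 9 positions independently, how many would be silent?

7

Codon 1 (AAG, Lys): 1 synonymous substitution.
Codon 2 (UCC, Ser): 3 synonymous substitutions.
Codon 3 (GCU, Ala): 3 synonymous substitutions.
Total: 1 + 3 + 3 = 7.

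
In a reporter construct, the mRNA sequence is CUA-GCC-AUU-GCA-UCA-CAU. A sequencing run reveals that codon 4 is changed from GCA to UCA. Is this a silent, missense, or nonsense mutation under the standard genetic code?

missense

Position 10 falls in codon 4: GCA → Ala.
After the substitution the codon is UCA → Ser.
Ala ≠ Ser, so this is a missense mutation.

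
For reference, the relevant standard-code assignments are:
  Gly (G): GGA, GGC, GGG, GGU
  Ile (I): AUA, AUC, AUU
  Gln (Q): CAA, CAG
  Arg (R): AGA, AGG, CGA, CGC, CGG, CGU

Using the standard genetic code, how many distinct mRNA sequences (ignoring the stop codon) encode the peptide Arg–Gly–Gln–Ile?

Arg: 6 codons.
Gly: 4 codons.
Gln: 2 codons.
Ile: 3 codons.
6 × 4 × 2 × 3 = 144.

144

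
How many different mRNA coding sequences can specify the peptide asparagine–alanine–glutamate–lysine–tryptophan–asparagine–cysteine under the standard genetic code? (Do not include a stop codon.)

128

Asn: 2 codons.
Ala: 4 codons.
Glu: 2 codons.
Lys: 2 codons.
Trp: 1 codon.
Asn: 2 codons.
Cys: 2 codons.
2 × 4 × 2 × 2 × 1 × 2 × 2 = 128.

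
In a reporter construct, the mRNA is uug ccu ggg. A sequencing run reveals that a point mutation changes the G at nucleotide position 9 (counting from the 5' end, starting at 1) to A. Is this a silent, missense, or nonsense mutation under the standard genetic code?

silent

Position 9 falls in codon 3: GGG → Gly.
After the substitution the codon is GGA → Gly.
Both encode Gly, so the change is synonymous.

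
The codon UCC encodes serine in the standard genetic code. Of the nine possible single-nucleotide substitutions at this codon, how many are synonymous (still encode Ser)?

3

Position 1: none → 0 synonymous.
Position 2: none → 0 synonymous.
Position 3: UCU, UCA, UCG → 3 synonymous.
Total: 0 + 0 + 3 = 3.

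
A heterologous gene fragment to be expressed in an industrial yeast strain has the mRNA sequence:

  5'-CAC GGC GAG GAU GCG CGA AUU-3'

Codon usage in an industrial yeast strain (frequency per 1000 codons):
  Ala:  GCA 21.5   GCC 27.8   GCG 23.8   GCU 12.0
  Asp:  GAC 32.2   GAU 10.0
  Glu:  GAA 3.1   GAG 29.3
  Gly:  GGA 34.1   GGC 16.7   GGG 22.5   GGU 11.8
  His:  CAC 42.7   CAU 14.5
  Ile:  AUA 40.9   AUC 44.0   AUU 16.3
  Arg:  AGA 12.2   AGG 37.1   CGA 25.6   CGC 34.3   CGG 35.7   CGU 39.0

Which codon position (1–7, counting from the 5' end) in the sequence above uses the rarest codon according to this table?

4

Codon 1 CAC (His): 42.7 per 1000.
Codon 2 GGC (Gly): 16.7 per 1000.
Codon 3 GAG (Glu): 29.3 per 1000.
Codon 4 GAU (Asp): 10.0 per 1000.
Codon 5 GCG (Ala): 23.8 per 1000.
Codon 6 CGA (Arg): 25.6 per 1000.
Codon 7 AUU (Ile): 16.3 per 1000.
Lowest frequency is 10.0 at codon 4.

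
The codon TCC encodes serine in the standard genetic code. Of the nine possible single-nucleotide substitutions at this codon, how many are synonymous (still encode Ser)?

3

Position 1: none → 0 synonymous.
Position 2: none → 0 synonymous.
Position 3: TCT, TCA, TCG → 3 synonymous.
Total: 0 + 0 + 3 = 3.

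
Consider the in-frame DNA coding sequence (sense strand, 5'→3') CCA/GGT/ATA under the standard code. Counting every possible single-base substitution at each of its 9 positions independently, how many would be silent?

Codon 1 (CCA, Pro): 3 synonymous substitutions.
Codon 2 (GGT, Gly): 3 synonymous substitutions.
Codon 3 (ATA, Ile): 2 synonymous substitutions.
Total: 3 + 3 + 2 = 8.

8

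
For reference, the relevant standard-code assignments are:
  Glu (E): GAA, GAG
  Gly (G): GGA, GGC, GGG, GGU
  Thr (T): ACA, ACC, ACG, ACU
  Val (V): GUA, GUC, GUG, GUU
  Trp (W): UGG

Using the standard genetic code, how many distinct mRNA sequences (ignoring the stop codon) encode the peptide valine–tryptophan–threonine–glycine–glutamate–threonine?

512

Val: 4 codons.
Trp: 1 codon.
Thr: 4 codons.
Gly: 4 codons.
Glu: 2 codons.
Thr: 4 codons.
4 × 1 × 4 × 4 × 2 × 4 = 512.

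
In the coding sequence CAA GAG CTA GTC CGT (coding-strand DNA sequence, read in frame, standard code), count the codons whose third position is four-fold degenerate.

Codon 1 CAA (Gln): third position 2-fold.
Codon 2 GAG (Glu): third position 2-fold.
Codon 3 CTA (Leu): third position 4-fold.
Codon 4 GTC (Val): third position 4-fold.
Codon 5 CGT (Arg): third position 4-fold.
Four-fold degenerate third positions: 3.

3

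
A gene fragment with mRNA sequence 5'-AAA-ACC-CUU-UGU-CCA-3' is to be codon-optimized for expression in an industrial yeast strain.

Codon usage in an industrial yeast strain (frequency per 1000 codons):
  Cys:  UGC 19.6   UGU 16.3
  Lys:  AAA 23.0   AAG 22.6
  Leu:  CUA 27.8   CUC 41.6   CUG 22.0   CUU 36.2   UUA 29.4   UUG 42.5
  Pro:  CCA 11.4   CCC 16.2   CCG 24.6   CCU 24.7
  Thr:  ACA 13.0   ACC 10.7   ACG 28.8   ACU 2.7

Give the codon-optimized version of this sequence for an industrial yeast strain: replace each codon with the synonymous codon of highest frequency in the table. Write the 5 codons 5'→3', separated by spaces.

AAA ACG UUG UGC CCU

Codon 1 (Lys): best is AAA at 23.0.
Codon 2 (Thr): best is ACG at 28.8.
Codon 3 (Leu): best is UUG at 42.5.
Codon 4 (Cys): best is UGC at 19.6.
Codon 5 (Pro): best is CCU at 24.7.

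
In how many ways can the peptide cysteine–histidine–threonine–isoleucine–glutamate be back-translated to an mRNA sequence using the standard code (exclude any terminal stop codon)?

Cys: 2 codons.
His: 2 codons.
Thr: 4 codons.
Ile: 3 codons.
Glu: 2 codons.
2 × 2 × 4 × 3 × 2 = 96.

96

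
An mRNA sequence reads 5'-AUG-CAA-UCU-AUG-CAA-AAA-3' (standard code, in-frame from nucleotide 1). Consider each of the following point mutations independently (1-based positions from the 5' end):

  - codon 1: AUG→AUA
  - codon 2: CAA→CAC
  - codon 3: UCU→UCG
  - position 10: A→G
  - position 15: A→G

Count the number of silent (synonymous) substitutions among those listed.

Codon 1: AUG (Met) → AUA (Ile) — missense.
Codon 2: CAA (Gln) → CAC (His) — missense.
Codon 3: UCU (Ser) → UCG (Ser) — synonymous.
Codon 4: AUG (Met) → GUG (Val) — missense.
Codon 5: CAA (Gln) → CAG (Gln) — synonymous.
Synonymous: 2 of 5.

2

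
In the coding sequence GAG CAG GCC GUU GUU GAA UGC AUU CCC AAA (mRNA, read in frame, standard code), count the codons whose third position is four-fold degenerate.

4

Codon 1 GAG (Glu): third position 2-fold.
Codon 2 CAG (Gln): third position 2-fold.
Codon 3 GCC (Ala): third position 4-fold.
Codon 4 GUU (Val): third position 4-fold.
Codon 5 GUU (Val): third position 4-fold.
Codon 6 GAA (Glu): third position 2-fold.
Codon 7 UGC (Cys): third position 2-fold.
Codon 8 AUU (Ile): third position 3-fold.
Codon 9 CCC (Pro): third position 4-fold.
Codon 10 AAA (Lys): third position 2-fold.
Four-fold degenerate third positions: 4.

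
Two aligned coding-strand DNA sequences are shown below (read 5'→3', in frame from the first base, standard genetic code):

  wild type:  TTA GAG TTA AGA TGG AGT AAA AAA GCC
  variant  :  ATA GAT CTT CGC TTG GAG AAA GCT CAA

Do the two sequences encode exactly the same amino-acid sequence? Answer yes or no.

no

Codon 1: TTA Leu / ATA Ile — nonsynonymous.
Codon 2: GAG Glu / GAT Asp — nonsynonymous.
Codon 3: TTA Leu / CTT Leu — synonymous.
Codon 4: AGA Arg / CGC Arg — synonymous.
Codon 5: TGG Trp / TTG Leu — nonsynonymous.
Codon 6: AGT Ser / GAG Glu — nonsynonymous.
Codon 7: AAA Lys / AAA Lys — identical.
Codon 8: AAA Lys / GCT Ala — nonsynonymous.
Codon 9: GCC Ala / CAA Gln — nonsynonymous.
Nonsynonymous differences: 6 → different protein.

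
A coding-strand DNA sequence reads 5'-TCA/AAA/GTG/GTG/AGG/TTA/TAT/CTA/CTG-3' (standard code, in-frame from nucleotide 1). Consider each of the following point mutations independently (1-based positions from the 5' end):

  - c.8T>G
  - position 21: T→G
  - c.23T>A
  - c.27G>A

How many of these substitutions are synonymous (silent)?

1

Codon 3: GTG (Val) → GGG (Gly) — missense.
Codon 7: TAT (Tyr) → TAG (Stop) — nonsense.
Codon 8: CTA (Leu) → CAA (Gln) — missense.
Codon 9: CTG (Leu) → CTA (Leu) — synonymous.
Synonymous: 1 of 4.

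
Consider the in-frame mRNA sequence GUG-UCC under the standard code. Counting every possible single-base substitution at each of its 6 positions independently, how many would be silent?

6

Codon 1 (GUG, Val): 3 synonymous substitutions.
Codon 2 (UCC, Ser): 3 synonymous substitutions.
Total: 3 + 3 = 6.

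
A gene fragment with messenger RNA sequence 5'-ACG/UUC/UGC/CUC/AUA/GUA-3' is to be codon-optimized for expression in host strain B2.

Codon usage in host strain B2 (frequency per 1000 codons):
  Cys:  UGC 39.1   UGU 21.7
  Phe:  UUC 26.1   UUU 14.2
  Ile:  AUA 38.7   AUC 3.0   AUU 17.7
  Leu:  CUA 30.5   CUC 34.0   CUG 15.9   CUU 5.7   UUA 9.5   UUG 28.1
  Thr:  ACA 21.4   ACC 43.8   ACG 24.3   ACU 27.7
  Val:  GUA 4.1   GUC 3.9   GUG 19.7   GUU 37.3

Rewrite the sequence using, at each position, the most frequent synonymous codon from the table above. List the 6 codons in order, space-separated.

Codon 1 (Thr): best is ACC at 43.8.
Codon 2 (Phe): best is UUC at 26.1.
Codon 3 (Cys): best is UGC at 39.1.
Codon 4 (Leu): best is CUC at 34.0.
Codon 5 (Ile): best is AUA at 38.7.
Codon 6 (Val): best is GUU at 37.3.

ACC UUC UGC CUC AUA GUU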